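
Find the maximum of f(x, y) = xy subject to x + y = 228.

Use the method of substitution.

Substitute y = 228 - x into f(x,y) = xy:
g(x) = x(228 - x) = 228x - x^2
g'(x) = 228 - 2x = 0  =>  x = 114
y = 228 - 114 = 114
Maximum value = 114 * 114 = 12996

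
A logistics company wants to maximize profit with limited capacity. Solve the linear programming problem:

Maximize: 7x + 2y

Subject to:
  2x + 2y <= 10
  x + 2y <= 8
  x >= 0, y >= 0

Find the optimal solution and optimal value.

Feasible vertices: (0, 0), (0, 4), (2, 3), (5, 0)
Objective 7x + 2y at each:
  (0, 0): 0
  (0, 4): 8
  (2, 3): 20
  (5, 0): 35
Maximum is 35 at (5, 0).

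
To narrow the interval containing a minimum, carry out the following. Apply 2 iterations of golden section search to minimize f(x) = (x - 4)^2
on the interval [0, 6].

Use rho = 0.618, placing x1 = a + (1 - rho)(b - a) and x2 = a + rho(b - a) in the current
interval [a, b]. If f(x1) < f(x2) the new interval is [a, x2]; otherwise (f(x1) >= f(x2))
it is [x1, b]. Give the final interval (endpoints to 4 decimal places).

Golden section search for min of f(x) = (x - 4)^2 on [0, 6].
Each step: x1 = a + (1 - rho)(b - a), x2 = a + rho(b - a); if f(x1) < f(x2) keep [a, x2], otherwise keep [x1, b].
Step 1: [0.0000, 6.0000], x1=2.2920 (f=2.9173), x2=3.7080 (f=0.0853); f(x1) > f(x2) => keep [2.2920, 6.0000]
Step 2: [2.2920, 6.0000], x1=3.7085 (f=0.0850), x2=4.5835 (f=0.3405); f(x1) < f(x2) => keep [2.2920, 4.5835]
Final interval: [2.2920, 4.5835]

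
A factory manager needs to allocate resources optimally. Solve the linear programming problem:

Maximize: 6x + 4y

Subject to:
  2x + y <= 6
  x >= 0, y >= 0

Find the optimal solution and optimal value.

The feasible region has vertices at [(0, 0), (3, 0), (0, 6)].
Checking objective 6x + 4y at each vertex:
  (0, 0): 6*0 + 4*0 = 0
  (3, 0): 6*3 + 4*0 = 18
  (0, 6): 6*0 + 4*6 = 24
Maximum is 24 at (0, 6).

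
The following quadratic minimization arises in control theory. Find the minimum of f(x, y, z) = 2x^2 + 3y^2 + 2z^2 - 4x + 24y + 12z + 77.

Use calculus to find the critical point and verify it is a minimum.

f(x,y,z) = 2x^2 + 3y^2 + 2z^2 - 4x + 24y + 12z + 77
df/dx = 4x + (-4) = 0 => x = 1
df/dy = 6y + (24) = 0 => y = -4
df/dz = 4z + (12) = 0 => z = -3
f(1,-4,-3) = 2*(1)^2 + 3*(-4)^2 + 2*(-3)^2 + -4*(1) + 24*(-4) + 12*(-3) + 77 = 9
Hessian is diagonal with entries 4, 6, 4 > 0, confirmed minimum.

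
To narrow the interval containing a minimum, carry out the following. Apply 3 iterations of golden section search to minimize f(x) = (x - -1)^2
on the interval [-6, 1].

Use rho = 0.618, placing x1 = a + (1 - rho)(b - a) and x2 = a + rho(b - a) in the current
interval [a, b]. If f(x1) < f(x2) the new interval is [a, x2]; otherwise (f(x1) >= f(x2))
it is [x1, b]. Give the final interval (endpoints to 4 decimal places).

Golden section search for min of f(x) = (x - -1)^2 on [-6, 1].
Each step: x1 = a + (1 - rho)(b - a), x2 = a + rho(b - a); if f(x1) < f(x2) keep [a, x2], otherwise keep [x1, b].
Step 1: [-6.0000, 1.0000], x1=-3.3260 (f=5.4103), x2=-1.6740 (f=0.4543); f(x1) > f(x2) => keep [-3.3260, 1.0000]
Step 2: [-3.3260, 1.0000], x1=-1.6735 (f=0.4536), x2=-0.6525 (f=0.1207); f(x1) > f(x2) => keep [-1.6735, 1.0000]
Step 3: [-1.6735, 1.0000], x1=-0.6522 (f=0.1210), x2=-0.0213 (f=0.9579); f(x1) < f(x2) => keep [-1.6735, -0.0213]
Final interval: [-1.6735, -0.0213]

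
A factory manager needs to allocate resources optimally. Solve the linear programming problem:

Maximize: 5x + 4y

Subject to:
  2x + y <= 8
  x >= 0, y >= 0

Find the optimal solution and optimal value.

The feasible region has vertices at [(0, 0), (4, 0), (0, 8)].
Checking objective 5x + 4y at each vertex:
  (0, 0): 5*0 + 4*0 = 0
  (4, 0): 5*4 + 4*0 = 20
  (0, 8): 5*0 + 4*8 = 32
Maximum is 32 at (0, 8).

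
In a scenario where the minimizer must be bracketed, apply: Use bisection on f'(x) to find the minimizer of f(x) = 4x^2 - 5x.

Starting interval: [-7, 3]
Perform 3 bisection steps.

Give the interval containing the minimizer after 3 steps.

Finding critical point of f(x) = 4x^2 - 5x using bisection on f'(x) = 8x + -5.
f'(x) = 0 when x = 5/8.
Starting interval: [-7, 3]
Step 1: mid = -2, f'(mid) = -21, new interval = [-2, 3]
Step 2: mid = 1/2, f'(mid) = -1, new interval = [1/2, 3]
Step 3: mid = 7/4, f'(mid) = 9, new interval = [1/2, 7/4]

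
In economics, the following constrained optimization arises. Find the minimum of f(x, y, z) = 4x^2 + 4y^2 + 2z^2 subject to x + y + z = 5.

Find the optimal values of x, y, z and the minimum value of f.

Using Lagrange multipliers on f = 4x^2 + 4y^2 + 2z^2 with constraint x + y + z = 5:
Conditions: 2*4*x = lambda, 2*4*y = lambda, 2*2*z = lambda
So x = lambda/8, y = lambda/8, z = lambda/4
Substituting into constraint: lambda * (1/2) = 5
lambda = 10
x = 5/4, y = 5/4, z = 5/2
Minimum value = 25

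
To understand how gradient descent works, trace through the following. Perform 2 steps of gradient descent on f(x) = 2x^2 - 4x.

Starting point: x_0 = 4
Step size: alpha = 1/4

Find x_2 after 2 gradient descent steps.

f(x) = 2x^2 - 4x, f'(x) = 4x + (-4)
Step 1: f'(4) = 12, x_1 = 4 - 1/4 * 12 = 1
Step 2: f'(1) = 0, x_2 = 1 - 1/4 * 0 = 1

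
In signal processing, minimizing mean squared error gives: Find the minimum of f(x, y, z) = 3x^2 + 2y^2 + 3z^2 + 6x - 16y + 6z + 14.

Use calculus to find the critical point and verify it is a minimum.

f(x,y,z) = 3x^2 + 2y^2 + 3z^2 + 6x - 16y + 6z + 14
df/dx = 6x + (6) = 0 => x = -1
df/dy = 4y + (-16) = 0 => y = 4
df/dz = 6z + (6) = 0 => z = -1
f(-1,4,-1) = 3*(-1)^2 + 2*(4)^2 + 3*(-1)^2 + 6*(-1) + -16*(4) + 6*(-1) + 14 = -24
Hessian is diagonal with entries 6, 4, 6 > 0, confirmed minimum.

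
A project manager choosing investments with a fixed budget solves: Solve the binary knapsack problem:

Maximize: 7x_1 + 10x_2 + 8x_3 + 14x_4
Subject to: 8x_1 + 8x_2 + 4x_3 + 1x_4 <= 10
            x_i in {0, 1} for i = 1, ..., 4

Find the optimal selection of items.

Items: item 1 (v=7, w=8), item 2 (v=10, w=8), item 3 (v=8, w=4), item 4 (v=14, w=1)
Capacity: 10
Checking all 16 subsets (w = total weight, v = total value):
  {}: w = 0, v = 0
  {1}: w = 8, v = 7
  {2}: w = 8, v = 10
  {3}: w = 4, v = 8
  {4}: w = 1, v = 14
  {1, 2}: w = 16 > 10, infeasible
  {1, 3}: w = 12 > 10, infeasible
  {1, 4}: w = 9, v = 21
  {2, 3}: w = 12 > 10, infeasible
  {2, 4}: w = 9, v = 24
  {3, 4}: w = 5, v = 22
  {1, 2, 3}: w = 20 > 10, infeasible
  {1, 2, 4}: w = 17 > 10, infeasible
  {1, 3, 4}: w = 13 > 10, infeasible
  {2, 3, 4}: w = 13 > 10, infeasible
  {1, 2, 3, 4}: w = 21 > 10, infeasible
Best feasible subset: items [2, 4]
Total weight: 9 <= 10, total value: 24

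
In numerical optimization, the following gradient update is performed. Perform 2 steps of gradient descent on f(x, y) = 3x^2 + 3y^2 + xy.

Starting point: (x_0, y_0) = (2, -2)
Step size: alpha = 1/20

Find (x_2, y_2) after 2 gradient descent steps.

f(x,y) = 3x^2 + 3y^2 + xy
grad_x = 6x + 1y, grad_y = 6y + 1x
Step 1: grad = (10, -10), (3/2, -3/2)
Step 2: grad = (15/2, -15/2), (9/8, -9/8)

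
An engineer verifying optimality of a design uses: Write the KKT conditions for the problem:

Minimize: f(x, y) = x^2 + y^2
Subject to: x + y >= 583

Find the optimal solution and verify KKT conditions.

KKT conditions for min x^2 + y^2 s.t. x + y >= 583:
Stationarity: 2x = mu, 2y = mu
So x = y = mu/2.
Complementary slackness: mu*(x + y - 583) = 0
Primal feasibility: x + y >= 583; dual feasibility: mu >= 0
If mu = 0 then x = y = 0, but 0 + 0 < 583 is infeasible, so the constraint is active.
Constraint active: x + y = 2*(mu/2) = 583 => mu = 583
x = y = 583/2, f = 339889/2
Verify: stationarity 2*(583/2) = 583 = mu; primal 583/2 + 583/2 = 583 >= 583; dual mu = 583 >= 0; complementary slackness 583*(583 - 583) = 0. All KKT conditions hold.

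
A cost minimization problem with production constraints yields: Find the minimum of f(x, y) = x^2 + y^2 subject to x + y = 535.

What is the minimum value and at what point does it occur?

Substitute y = 535 - x into f(x,y) = x^2 + y^2:
g(x) = x^2 + (535 - x)^2 = 2x^2 - 1070x + 286225
g'(x) = 4x - 1070 = 0  =>  x = 535/2
y = 535 - 535/2 = 535/2
Minimum value = (535/2)^2 + (535/2)^2 = 286225/2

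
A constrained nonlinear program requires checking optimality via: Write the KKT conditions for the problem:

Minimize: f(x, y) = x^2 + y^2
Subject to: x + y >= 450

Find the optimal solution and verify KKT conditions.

KKT conditions for min x^2 + y^2 s.t. x + y >= 450:
Stationarity: 2x = mu, 2y = mu
So x = y = mu/2.
Complementary slackness: mu*(x + y - 450) = 0
Primal feasibility: x + y >= 450; dual feasibility: mu >= 0
If mu = 0 then x = y = 0, but 0 + 0 < 450 is infeasible, so the constraint is active.
Constraint active: x + y = 2*(mu/2) = 450 => mu = 450
x = y = 225, f = 101250
Verify: stationarity 2*225 = 450 = mu; primal 225 + 225 = 450 >= 450; dual mu = 450 >= 0; complementary slackness 450*(450 - 450) = 0. All KKT conditions hold.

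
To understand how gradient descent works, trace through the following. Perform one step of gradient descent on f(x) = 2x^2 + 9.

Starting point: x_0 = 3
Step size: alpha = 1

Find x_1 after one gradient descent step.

f(x) = 2x^2 + 9
f'(x) = 4x + 0
f'(3) = 4*3 + (0) = 12
x_1 = x_0 - alpha * f'(x_0) = 3 - 1 * 12 = -9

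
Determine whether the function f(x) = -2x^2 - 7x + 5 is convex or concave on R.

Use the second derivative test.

f(x) = -2x^2 - 7x + 5
f'(x) = -4x - 7
f''(x) = -4
Since f''(x) = -4 < 0 for all x, f is concave on R.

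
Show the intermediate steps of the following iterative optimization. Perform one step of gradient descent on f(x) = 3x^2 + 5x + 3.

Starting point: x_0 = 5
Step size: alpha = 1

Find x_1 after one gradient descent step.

f(x) = 3x^2 + 5x + 3
f'(x) = 6x + 5
f'(5) = 6*5 + (5) = 35
x_1 = x_0 - alpha * f'(x_0) = 5 - 1 * 35 = -30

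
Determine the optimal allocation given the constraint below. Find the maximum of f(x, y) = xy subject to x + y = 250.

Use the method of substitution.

Substitute y = 250 - x into f(x,y) = xy:
g(x) = x(250 - x) = 250x - x^2
g'(x) = 250 - 2x = 0  =>  x = 125
y = 250 - 125 = 125
Maximum value = 125 * 125 = 15625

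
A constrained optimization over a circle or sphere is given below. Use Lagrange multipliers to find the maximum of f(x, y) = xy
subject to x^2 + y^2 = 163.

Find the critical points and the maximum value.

Lagrange conditions: y = 2*lambda*x and x = 2*lambda*y
If x = 0 then y = 0, violating the constraint, so x, y != 0.
Dividing: y/x = x/y => x^2 = y^2 => y = x or y = -x
Constraint: 2x^2 = 163 => x^2 = 163/2 => x = +/-sqrt(163/2)
Critical points: (sqrt(163/2), sqrt(163/2)), (-sqrt(163/2), -sqrt(163/2)), (sqrt(163/2), -sqrt(163/2)), (-sqrt(163/2), sqrt(163/2))
  y = x:  xy = x^2 = 163/2  at (sqrt(163/2), sqrt(163/2)) and (-sqrt(163/2), -sqrt(163/2))
  y = -x: xy = -x^2 = -163/2 at (sqrt(163/2), -sqrt(163/2)) and (-sqrt(163/2), sqrt(163/2))
Maximum xy = 163/2 at (sqrt(163/2), sqrt(163/2)) and (-sqrt(163/2), -sqrt(163/2))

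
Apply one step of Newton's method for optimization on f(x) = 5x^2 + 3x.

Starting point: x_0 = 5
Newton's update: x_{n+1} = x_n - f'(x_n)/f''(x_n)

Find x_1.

f(x) = 5x^2 + 3x
f'(x) = 10x + (3), f''(x) = 10
Newton step: x_1 = x_0 - f'(x_0)/f''(x_0)
f'(5) = 53
x_1 = 5 - 53/10 = -3/10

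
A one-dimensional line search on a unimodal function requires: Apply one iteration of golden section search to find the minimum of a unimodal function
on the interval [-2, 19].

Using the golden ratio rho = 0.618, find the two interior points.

Golden section search on [-2, 19].
Golden ratio rho = 0.618 (approx).
Interior points:
  x_1 = -2 + (1-0.618)*21 = 6.0220
  x_2 = -2 + 0.618*21 = 10.9780
Compare f(x_1) and f(x_2) to determine which subinterval to keep.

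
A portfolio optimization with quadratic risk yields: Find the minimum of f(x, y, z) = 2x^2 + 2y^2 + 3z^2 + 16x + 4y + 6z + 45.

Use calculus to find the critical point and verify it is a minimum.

f(x,y,z) = 2x^2 + 2y^2 + 3z^2 + 16x + 4y + 6z + 45
df/dx = 4x + (16) = 0 => x = -4
df/dy = 4y + (4) = 0 => y = -1
df/dz = 6z + (6) = 0 => z = -1
f(-4,-1,-1) = 2*(-4)^2 + 2*(-1)^2 + 3*(-1)^2 + 16*(-4) + 4*(-1) + 6*(-1) + 45 = 8
Hessian is diagonal with entries 4, 4, 6 > 0, confirmed minimum.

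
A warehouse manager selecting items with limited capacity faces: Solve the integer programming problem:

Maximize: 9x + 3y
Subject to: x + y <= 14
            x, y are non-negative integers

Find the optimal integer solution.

Objective: 9x + 3y, constraint: x + y <= 14
Coefficient of x is 9 >= coefficient of y is 3, so allocate the entire budget to x.
Optimal: x = 14, y = 0, value = 126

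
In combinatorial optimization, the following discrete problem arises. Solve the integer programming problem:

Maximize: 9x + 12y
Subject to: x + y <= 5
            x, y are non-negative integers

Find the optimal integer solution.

Objective: 9x + 12y, constraint: x + y <= 5
Coefficient of y is 12 > coefficient of x is 9, so allocate the entire budget to y.
Optimal: x = 0, y = 5, value = 60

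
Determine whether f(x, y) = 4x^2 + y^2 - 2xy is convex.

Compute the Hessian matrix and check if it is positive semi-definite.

f(x,y) = 4x^2 + y^2 - 2xy
Hessian H = [[8, -2], [-2, 2]]
trace(H) = 10, det(H) = 12
Eigenvalues: (10 +/- sqrt(52)) / 2 = 8.606, 1.394
Since both eigenvalues > 0, f is convex.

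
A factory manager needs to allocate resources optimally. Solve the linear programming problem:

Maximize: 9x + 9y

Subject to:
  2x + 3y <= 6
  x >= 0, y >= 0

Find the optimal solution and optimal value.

The feasible region has vertices at [(0, 0), (3, 0), (0, 2)].
Checking objective 9x + 9y at each vertex:
  (0, 0): 9*0 + 9*0 = 0
  (3, 0): 9*3 + 9*0 = 27
  (0, 2): 9*0 + 9*2 = 18
Maximum is 27 at (3, 0).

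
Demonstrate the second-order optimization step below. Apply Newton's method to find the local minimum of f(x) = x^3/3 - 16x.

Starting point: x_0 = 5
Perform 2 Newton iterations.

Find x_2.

f(x) = x^3/3 - 16x
f'(x) = x^2 - 16, f''(x) = 2x
Newton update: x_{n+1} = x_n - (x_n^2 - 16)/(2*x_n)
Step 1: x_0 = 5, f'=9, f''=10, x_1 = 41/10
Step 2: x_1 = 41/10, f'=81/100, f''=41/5, x_2 = 3281/820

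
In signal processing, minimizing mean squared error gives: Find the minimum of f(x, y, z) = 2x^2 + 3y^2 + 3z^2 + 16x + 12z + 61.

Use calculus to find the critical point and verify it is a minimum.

f(x,y,z) = 2x^2 + 3y^2 + 3z^2 + 16x + 12z + 61
df/dx = 4x + (16) = 0 => x = -4
df/dy = 6y + (0) = 0 => y = 0
df/dz = 6z + (12) = 0 => z = -2
f(-4,0,-2) = 2*(-4)^2 + 3*(0)^2 + 3*(-2)^2 + 16*(-4) + 12*(-2) + 61 = 17
Hessian is diagonal with entries 4, 6, 6 > 0, confirmed minimum.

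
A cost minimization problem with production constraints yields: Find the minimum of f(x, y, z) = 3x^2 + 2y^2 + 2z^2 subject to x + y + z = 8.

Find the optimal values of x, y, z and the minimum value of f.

Using Lagrange multipliers on f = 3x^2 + 2y^2 + 2z^2 with constraint x + y + z = 8:
Conditions: 2*3*x = lambda, 2*2*y = lambda, 2*2*z = lambda
So x = lambda/6, y = lambda/4, z = lambda/4
Substituting into constraint: lambda * (2/3) = 8
lambda = 12
x = 2, y = 3, z = 3
Minimum value = 48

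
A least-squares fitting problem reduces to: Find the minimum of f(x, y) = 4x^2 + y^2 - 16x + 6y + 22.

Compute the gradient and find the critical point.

f(x,y) = 4x^2 + y^2 - 16x + 6y + 22
df/dx = 8x + (-16) = 0  =>  x = 2
df/dy = 2y + (6) = 0  =>  y = -3
f(2, -3) = 4*(2)^2 + 1*(-3)^2 + -16*(2) + 6*(-3) + 22 = -3
Hessian is diagonal with entries 8, 2 > 0, so this is a minimum.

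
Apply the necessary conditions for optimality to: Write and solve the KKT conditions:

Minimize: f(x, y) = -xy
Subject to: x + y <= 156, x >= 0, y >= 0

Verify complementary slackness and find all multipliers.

Problem: min -xy s.t. x + y <= 156 (multiplier lambda), x >= 0 (mu_x), y >= 0 (mu_y)
KKT stationarity: -y + lambda - mu_x = 0, -x + lambda - mu_y = 0, with lambda, mu_x, mu_y >= 0
Complementary slackness: lambda*(x + y - 156) = 0, mu_x*x = 0, mu_y*y = 0
If lambda = 0: y = -mu_x <= 0 and x = -mu_y <= 0 force x = y = 0 with f = 0; but x = y = 78 is feasible with f = -6084 < 0, so this is not the minimum. Hence lambda > 0 and x + y = 156.
Try x > 0, y > 0 (so mu_x = mu_y = 0): y = lambda, x = lambda => x = y = lambda
x + y = 156 => 2*lambda = 156 => lambda = 78
x* = y* = 78 > 0, consistent with mu_x = mu_y = 0.
(Any feasible point with x = 0 or y = 0 has f = 0 > -6084, so the minimum is not on those boundaries.)
min(-xy) = -6084 (i.e. max xy = 6084)
Multipliers: lambda = 78, mu_x = 0, mu_y = 0
Complementary slackness: lambda*(x + y - 156) = 78*(78 + 78 - 156) = 0, mu_x*x = 0*78 = 0, mu_y*y = 0*78 = 0. Satisfied.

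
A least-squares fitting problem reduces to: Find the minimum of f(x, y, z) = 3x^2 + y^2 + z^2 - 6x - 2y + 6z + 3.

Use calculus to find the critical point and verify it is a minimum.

f(x,y,z) = 3x^2 + y^2 + z^2 - 6x - 2y + 6z + 3
df/dx = 6x + (-6) = 0 => x = 1
df/dy = 2y + (-2) = 0 => y = 1
df/dz = 2z + (6) = 0 => z = -3
f(1,1,-3) = 3*(1)^2 + 1*(1)^2 + 1*(-3)^2 + -6*(1) + -2*(1) + 6*(-3) + 3 = -10
Hessian is diagonal with entries 6, 2, 2 > 0, confirmed minimum.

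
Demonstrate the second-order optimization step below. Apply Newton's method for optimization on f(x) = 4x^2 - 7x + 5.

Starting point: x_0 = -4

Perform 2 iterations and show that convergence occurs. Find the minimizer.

f(x) = 4x^2 - 7x + 5, f'(x) = 8x + (-7), f''(x) = 8
Step 1: f'(-4) = -39, x_1 = -4 - -39/8 = 7/8
Step 2: f'(7/8) = 0, x_2 = 7/8 (converged)
Newton's method converges in 1 step for quadratics.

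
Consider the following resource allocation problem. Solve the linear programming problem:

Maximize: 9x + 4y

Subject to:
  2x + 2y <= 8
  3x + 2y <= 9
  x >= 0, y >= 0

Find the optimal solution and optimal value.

Feasible vertices: (0, 0), (0, 4), (1, 3), (3, 0)
Objective 9x + 4y at each:
  (0, 0): 0
  (0, 4): 16
  (1, 3): 21
  (3, 0): 27
Maximum is 27 at (3, 0).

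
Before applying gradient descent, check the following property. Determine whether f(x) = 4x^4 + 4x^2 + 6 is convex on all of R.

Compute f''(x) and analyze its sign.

f(x) = 4x^4 + 4x^2 + 6
f'(x) = 16x^3 + 8x
f''(x) = 48x^2 + 8
f''(x) = 48x^2 + 8 >= 8 > 0 for all x
Therefore, f is convex on R.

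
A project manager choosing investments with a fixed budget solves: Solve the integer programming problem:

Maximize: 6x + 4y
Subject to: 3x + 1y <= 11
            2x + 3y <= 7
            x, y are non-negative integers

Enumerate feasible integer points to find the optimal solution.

Constraint 1: 3x + 1y <= 11
Constraint 2: 2x + 3y <= 7
Feasible x range (need y >= 0): 0 <= x <= min(11/3, 7/2) => x in {0, ..., 3}.
Enumerate feasible integer points row by row (the coefficient of y is 4 > 0, so for each x the largest feasible y gives the best value):
  x = 0: y <= min((11 - 3*0)/1, (7 - 2*0)/3) => y in {0, ..., 2}; best 6*0 + 4*2 = 8
  x = 1: y <= min((11 - 3*1)/1, (7 - 2*1)/3) => y in {0, ..., 1}; best 6*1 + 4*1 = 10
  x = 2: y <= min((11 - 3*2)/1, (7 - 2*2)/3) => y in {0, ..., 1}; best 6*2 + 4*1 = 16
  x = 3: y <= min((11 - 3*3)/1, (7 - 2*3)/3) => y in {0}; best 6*3 + 4*0 = 18
The maximum 6x + 4y = 18 is achieved at x = 3, y = 0.
Check: 3*3 + 1*0 = 9 <= 11 and 2*3 + 3*0 = 6 <= 7.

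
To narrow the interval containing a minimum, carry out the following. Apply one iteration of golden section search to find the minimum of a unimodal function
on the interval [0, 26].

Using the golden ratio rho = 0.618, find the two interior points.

Golden section search on [0, 26].
Golden ratio rho = 0.618 (approx).
Interior points:
  x_1 = 0 + (1-0.618)*26 = 9.9320
  x_2 = 0 + 0.618*26 = 16.0680
Compare f(x_1) and f(x_2) to determine which subinterval to keep.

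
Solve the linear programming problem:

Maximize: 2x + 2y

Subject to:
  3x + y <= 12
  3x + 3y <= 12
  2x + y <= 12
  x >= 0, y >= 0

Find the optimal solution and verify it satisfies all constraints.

Feasible vertices: (0, 0), (0, 4), (4, 0)
Objective 2x + 2y at each vertex:
  (0, 0): 0
  (0, 4): 8
  (4, 0): 8
Maximum is 8 at (0, 4).
Verify constraints at (x, y) = (0, 4):
  3*0 + 1*4 = 4 <= 12
  3*0 + 3*4 = 12 <= 12 (active)
  2*0 + 1*4 = 4 <= 12
  x = 0 >= 0, y = 4 >= 0. All constraints satisfied.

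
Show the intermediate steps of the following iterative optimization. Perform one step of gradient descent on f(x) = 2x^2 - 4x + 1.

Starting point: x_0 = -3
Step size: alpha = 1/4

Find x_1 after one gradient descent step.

f(x) = 2x^2 - 4x + 1
f'(x) = 4x - 4
f'(-3) = 4*-3 + (-4) = -16
x_1 = x_0 - alpha * f'(x_0) = -3 - 1/4 * -16 = 1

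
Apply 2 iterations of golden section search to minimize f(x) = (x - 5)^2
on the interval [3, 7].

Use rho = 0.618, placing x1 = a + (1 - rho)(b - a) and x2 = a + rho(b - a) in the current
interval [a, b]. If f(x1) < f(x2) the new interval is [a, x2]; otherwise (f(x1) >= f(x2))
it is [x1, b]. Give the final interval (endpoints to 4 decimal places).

Golden section search for min of f(x) = (x - 5)^2 on [3, 7].
Each step: x1 = a + (1 - rho)(b - a), x2 = a + rho(b - a); if f(x1) < f(x2) keep [a, x2], otherwise keep [x1, b].
Step 1: [3.0000, 7.0000], x1=4.5280 (f=0.2228), x2=5.4720 (f=0.2228); f(x1) = f(x2) (tie, not '<') => keep [4.5280, 7.0000]
Step 2: [4.5280, 7.0000], x1=5.4723 (f=0.2231), x2=6.0557 (f=1.1145); f(x1) < f(x2) => keep [4.5280, 6.0557]
Final interval: [4.5280, 6.0557]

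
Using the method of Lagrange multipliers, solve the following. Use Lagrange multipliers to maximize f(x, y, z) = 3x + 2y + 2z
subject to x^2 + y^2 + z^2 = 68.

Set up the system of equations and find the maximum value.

Lagrange conditions: 3 = 2*lambda*x, 2 = 2*lambda*y, 2 = 2*lambda*z
So x:3 = y:2 = z:2, i.e. x = 3t, y = 2t, z = 2t
Constraint: t^2*(3^2 + 2^2 + 2^2) = 68
  t^2 * 17 = 68  =>  t = sqrt(4)
Maximum = 3*3t + 2*2t + 2*2t = 17*sqrt(4) = 34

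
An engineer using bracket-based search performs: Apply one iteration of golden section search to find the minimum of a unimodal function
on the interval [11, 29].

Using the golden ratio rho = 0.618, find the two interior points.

Golden section search on [11, 29].
Golden ratio rho = 0.618 (approx).
Interior points:
  x_1 = 11 + (1-0.618)*18 = 17.8760
  x_2 = 11 + 0.618*18 = 22.1240
Compare f(x_1) and f(x_2) to determine which subinterval to keep.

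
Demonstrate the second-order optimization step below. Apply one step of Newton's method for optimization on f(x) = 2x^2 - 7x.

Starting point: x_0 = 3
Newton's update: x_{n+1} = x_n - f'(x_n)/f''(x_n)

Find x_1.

f(x) = 2x^2 - 7x
f'(x) = 4x + (-7), f''(x) = 4
Newton step: x_1 = x_0 - f'(x_0)/f''(x_0)
f'(3) = 5
x_1 = 3 - 5/4 = 7/4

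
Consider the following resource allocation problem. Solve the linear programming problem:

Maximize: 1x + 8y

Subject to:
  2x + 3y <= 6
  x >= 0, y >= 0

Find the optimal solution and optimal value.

The feasible region has vertices at [(0, 0), (3, 0), (0, 2)].
Checking objective 1x + 8y at each vertex:
  (0, 0): 1*0 + 8*0 = 0
  (3, 0): 1*3 + 8*0 = 3
  (0, 2): 1*0 + 8*2 = 16
Maximum is 16 at (0, 2).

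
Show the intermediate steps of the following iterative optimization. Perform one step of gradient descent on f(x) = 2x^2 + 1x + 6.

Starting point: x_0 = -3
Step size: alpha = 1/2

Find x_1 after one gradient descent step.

f(x) = 2x^2 + 1x + 6
f'(x) = 4x + 1
f'(-3) = 4*-3 + (1) = -11
x_1 = x_0 - alpha * f'(x_0) = -3 - 1/2 * -11 = 5/2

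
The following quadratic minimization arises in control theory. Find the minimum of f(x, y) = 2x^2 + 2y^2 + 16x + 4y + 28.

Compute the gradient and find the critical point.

f(x,y) = 2x^2 + 2y^2 + 16x + 4y + 28
df/dx = 4x + (16) = 0  =>  x = -4
df/dy = 4y + (4) = 0  =>  y = -1
f(-4, -1) = 2*(-4)^2 + 2*(-1)^2 + 16*(-4) + 4*(-1) + 28 = -6
Hessian is diagonal with entries 4, 4 > 0, so this is a minimum.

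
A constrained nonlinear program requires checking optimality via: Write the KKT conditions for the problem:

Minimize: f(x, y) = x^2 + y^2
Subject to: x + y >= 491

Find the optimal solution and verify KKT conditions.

KKT conditions for min x^2 + y^2 s.t. x + y >= 491:
Stationarity: 2x = mu, 2y = mu
So x = y = mu/2.
Complementary slackness: mu*(x + y - 491) = 0
Primal feasibility: x + y >= 491; dual feasibility: mu >= 0
If mu = 0 then x = y = 0, but 0 + 0 < 491 is infeasible, so the constraint is active.
Constraint active: x + y = 2*(mu/2) = 491 => mu = 491
x = y = 491/2, f = 241081/2
Verify: stationarity 2*(491/2) = 491 = mu; primal 491/2 + 491/2 = 491 >= 491; dual mu = 491 >= 0; complementary slackness 491*(491 - 491) = 0. All KKT conditions hold.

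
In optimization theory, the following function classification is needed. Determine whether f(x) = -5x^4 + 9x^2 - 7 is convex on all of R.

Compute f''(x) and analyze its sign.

f(x) = -5x^4 + 9x^2 - 7
f'(x) = -20x^3 + 18x
f''(x) = -60x^2 + 18
f''(x) = -60x^2 + 18 -> -inf as |x| -> inf
Therefore, f is not globally convex on R.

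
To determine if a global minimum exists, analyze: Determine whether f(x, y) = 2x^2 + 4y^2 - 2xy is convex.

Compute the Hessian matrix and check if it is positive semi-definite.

f(x,y) = 2x^2 + 4y^2 - 2xy
Hessian H = [[4, -2], [-2, 8]]
trace(H) = 12, det(H) = 28
Eigenvalues: (12 +/- sqrt(32)) / 2 = 8.828, 3.172
Since both eigenvalues > 0, f is convex.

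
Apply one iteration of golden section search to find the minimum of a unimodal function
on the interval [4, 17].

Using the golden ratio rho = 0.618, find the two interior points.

Golden section search on [4, 17].
Golden ratio rho = 0.618 (approx).
Interior points:
  x_1 = 4 + (1-0.618)*13 = 8.9660
  x_2 = 4 + 0.618*13 = 12.0340
Compare f(x_1) and f(x_2) to determine which subinterval to keep.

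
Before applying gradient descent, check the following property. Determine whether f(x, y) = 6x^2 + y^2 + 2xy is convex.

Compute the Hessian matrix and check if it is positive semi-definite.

f(x,y) = 6x^2 + y^2 + 2xy
Hessian H = [[12, 2], [2, 2]]
trace(H) = 14, det(H) = 20
Eigenvalues: (14 +/- sqrt(116)) / 2 = 12.39, 1.615
Since both eigenvalues > 0, f is convex.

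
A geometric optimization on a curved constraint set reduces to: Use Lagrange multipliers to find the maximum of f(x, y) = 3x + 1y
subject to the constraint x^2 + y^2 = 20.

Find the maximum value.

Set up Lagrange conditions: grad f = lambda * grad g
  3 = 2*lambda*x
  1 = 2*lambda*y
From these: x/y = 3/1, so x = 3t, y = 1t for some t.
Substitute into constraint: (3t)^2 + (1t)^2 = 20
  t^2 * 10 = 20
  t = sqrt(20/10)
Maximum = 3*x + 1*y = (3^2 + 1^2)*t = 10 * sqrt(20/10) = sqrt(200)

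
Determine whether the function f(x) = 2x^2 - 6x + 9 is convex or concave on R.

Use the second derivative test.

f(x) = 2x^2 - 6x + 9
f'(x) = 4x - 6
f''(x) = 4
Since f''(x) = 4 > 0 for all x, f is convex on R.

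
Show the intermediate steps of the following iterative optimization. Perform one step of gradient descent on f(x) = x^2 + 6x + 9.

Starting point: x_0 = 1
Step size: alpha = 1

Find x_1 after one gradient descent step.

f(x) = x^2 + 6x + 9
f'(x) = 2x + 6
f'(1) = 2*1 + (6) = 8
x_1 = x_0 - alpha * f'(x_0) = 1 - 1 * 8 = -7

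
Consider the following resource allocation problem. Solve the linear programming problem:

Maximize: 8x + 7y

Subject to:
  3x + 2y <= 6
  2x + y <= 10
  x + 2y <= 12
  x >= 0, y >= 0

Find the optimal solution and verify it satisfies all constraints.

Feasible vertices: (0, 0), (0, 3), (2, 0)
Objective 8x + 7y at each vertex:
  (0, 0): 0
  (0, 3): 21
  (2, 0): 16
Maximum is 21 at (0, 3).
Verify constraints at (x, y) = (0, 3):
  3*0 + 2*3 = 6 <= 6 (active)
  2*0 + 1*3 = 3 <= 10
  1*0 + 2*3 = 6 <= 12
  x = 0 >= 0, y = 3 >= 0. All constraints satisfied.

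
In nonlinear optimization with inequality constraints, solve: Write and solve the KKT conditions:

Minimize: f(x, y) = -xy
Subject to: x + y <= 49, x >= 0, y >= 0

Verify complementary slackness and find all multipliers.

Problem: min -xy s.t. x + y <= 49 (multiplier lambda), x >= 0 (mu_x), y >= 0 (mu_y)
KKT stationarity: -y + lambda - mu_x = 0, -x + lambda - mu_y = 0, with lambda, mu_x, mu_y >= 0
Complementary slackness: lambda*(x + y - 49) = 0, mu_x*x = 0, mu_y*y = 0
If lambda = 0: y = -mu_x <= 0 and x = -mu_y <= 0 force x = y = 0 with f = 0; but x = y = 49/2 is feasible with f = -2401/4 < 0, so this is not the minimum. Hence lambda > 0 and x + y = 49.
Try x > 0, y > 0 (so mu_x = mu_y = 0): y = lambda, x = lambda => x = y = lambda
x + y = 49 => 2*lambda = 49 => lambda = 49/2
x* = y* = 49/2 > 0, consistent with mu_x = mu_y = 0.
(Any feasible point with x = 0 or y = 0 has f = 0 > -2401/4, so the minimum is not on those boundaries.)
min(-xy) = -2401/4 (i.e. max xy = 2401/4)
Multipliers: lambda = 49/2, mu_x = 0, mu_y = 0
Complementary slackness: lambda*(x + y - 49) = 49/2*(49/2 + 49/2 - 49) = 0, mu_x*x = 0*49/2 = 0, mu_y*y = 0*49/2 = 0. Satisfied.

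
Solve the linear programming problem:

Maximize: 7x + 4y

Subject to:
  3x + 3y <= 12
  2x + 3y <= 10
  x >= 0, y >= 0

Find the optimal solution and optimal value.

Feasible vertices: (0, 0), (0, 10/3), (2, 2), (4, 0)
Objective 7x + 4y at each:
  (0, 0): 0
  (0, 10/3): 40/3
  (2, 2): 22
  (4, 0): 28
Maximum is 28 at (4, 0).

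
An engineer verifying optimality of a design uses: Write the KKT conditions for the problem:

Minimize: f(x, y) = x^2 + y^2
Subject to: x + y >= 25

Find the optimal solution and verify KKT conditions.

KKT conditions for min x^2 + y^2 s.t. x + y >= 25:
Stationarity: 2x = mu, 2y = mu
So x = y = mu/2.
Complementary slackness: mu*(x + y - 25) = 0
Primal feasibility: x + y >= 25; dual feasibility: mu >= 0
If mu = 0 then x = y = 0, but 0 + 0 < 25 is infeasible, so the constraint is active.
Constraint active: x + y = 2*(mu/2) = 25 => mu = 25
x = y = 25/2, f = 625/2
Verify: stationarity 2*(25/2) = 25 = mu; primal 25/2 + 25/2 = 25 >= 25; dual mu = 25 >= 0; complementary slackness 25*(25 - 25) = 0. All KKT conditions hold.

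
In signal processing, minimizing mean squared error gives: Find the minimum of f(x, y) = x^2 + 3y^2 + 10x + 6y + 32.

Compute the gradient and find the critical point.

f(x,y) = x^2 + 3y^2 + 10x + 6y + 32
df/dx = 2x + (10) = 0  =>  x = -5
df/dy = 6y + (6) = 0  =>  y = -1
f(-5, -1) = 1*(-5)^2 + 3*(-1)^2 + 10*(-5) + 6*(-1) + 32 = 4
Hessian is diagonal with entries 2, 6 > 0, so this is a minimum.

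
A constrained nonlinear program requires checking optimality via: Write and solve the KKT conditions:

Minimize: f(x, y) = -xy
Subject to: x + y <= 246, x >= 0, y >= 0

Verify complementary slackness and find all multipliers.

Problem: min -xy s.t. x + y <= 246 (multiplier lambda), x >= 0 (mu_x), y >= 0 (mu_y)
KKT stationarity: -y + lambda - mu_x = 0, -x + lambda - mu_y = 0, with lambda, mu_x, mu_y >= 0
Complementary slackness: lambda*(x + y - 246) = 0, mu_x*x = 0, mu_y*y = 0
If lambda = 0: y = -mu_x <= 0 and x = -mu_y <= 0 force x = y = 0 with f = 0; but x = y = 123 is feasible with f = -15129 < 0, so this is not the minimum. Hence lambda > 0 and x + y = 246.
Try x > 0, y > 0 (so mu_x = mu_y = 0): y = lambda, x = lambda => x = y = lambda
x + y = 246 => 2*lambda = 246 => lambda = 123
x* = y* = 123 > 0, consistent with mu_x = mu_y = 0.
(Any feasible point with x = 0 or y = 0 has f = 0 > -15129, so the minimum is not on those boundaries.)
min(-xy) = -15129 (i.e. max xy = 15129)
Multipliers: lambda = 123, mu_x = 0, mu_y = 0
Complementary slackness: lambda*(x + y - 246) = 123*(123 + 123 - 246) = 0, mu_x*x = 0*123 = 0, mu_y*y = 0*123 = 0. Satisfied.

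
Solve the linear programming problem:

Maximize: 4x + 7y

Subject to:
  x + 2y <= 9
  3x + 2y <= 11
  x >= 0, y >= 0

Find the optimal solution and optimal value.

Feasible vertices: (0, 0), (0, 9/2), (1, 4), (11/3, 0)
Objective 4x + 7y at each:
  (0, 0): 0
  (0, 9/2): 63/2
  (1, 4): 32
  (11/3, 0): 44/3
Maximum is 32 at (1, 4).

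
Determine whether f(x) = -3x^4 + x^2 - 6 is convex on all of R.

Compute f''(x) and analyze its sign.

f(x) = -3x^4 + x^2 - 6
f'(x) = -12x^3 + 2x
f''(x) = -36x^2 + 2
f''(x) = -36x^2 + 2 -> -inf as |x| -> inf
Therefore, f is not globally convex on R.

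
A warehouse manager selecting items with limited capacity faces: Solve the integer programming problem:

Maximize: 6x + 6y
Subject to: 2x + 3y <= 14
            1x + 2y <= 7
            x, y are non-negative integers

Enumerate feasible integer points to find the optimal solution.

Constraint 1: 2x + 3y <= 14
Constraint 2: 1x + 2y <= 7
Feasible x range (need y >= 0): 0 <= x <= min(14/2, 7/1) => x in {0, ..., 7}.
Enumerate feasible integer points row by row (the coefficient of y is 6 > 0, so for each x the largest feasible y gives the best value):
  x = 0: y <= min((14 - 2*0)/3, (7 - 1*0)/2) => y in {0, ..., 3}; best 6*0 + 6*3 = 18
  x = 1: y <= min((14 - 2*1)/3, (7 - 1*1)/2) => y in {0, ..., 3}; best 6*1 + 6*3 = 24
  x = 2: y <= min((14 - 2*2)/3, (7 - 1*2)/2) => y in {0, ..., 2}; best 6*2 + 6*2 = 24
  x = 3: y <= min((14 - 2*3)/3, (7 - 1*3)/2) => y in {0, ..., 2}; best 6*3 + 6*2 = 30
  x = 4: y <= min((14 - 2*4)/3, (7 - 1*4)/2) => y in {0, ..., 1}; best 6*4 + 6*1 = 30
  x = 5: y <= min((14 - 2*5)/3, (7 - 1*5)/2) => y in {0, ..., 1}; best 6*5 + 6*1 = 36
  x = 6: y <= min((14 - 2*6)/3, (7 - 1*6)/2) => y in {0}; best 6*6 + 6*0 = 36
  x = 7: y <= min((14 - 2*7)/3, (7 - 1*7)/2) => y in {0}; best 6*7 + 6*0 = 42
The maximum 6x + 6y = 42 is achieved at x = 7, y = 0.
Check: 2*7 + 3*0 = 14 <= 14 and 1*7 + 2*0 = 7 <= 7.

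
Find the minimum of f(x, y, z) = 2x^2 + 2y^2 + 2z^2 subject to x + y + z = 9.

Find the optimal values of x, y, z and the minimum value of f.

Using Lagrange multipliers on f = 2x^2 + 2y^2 + 2z^2 with constraint x + y + z = 9:
Conditions: 2*2*x = lambda, 2*2*y = lambda, 2*2*z = lambda
So x = lambda/4, y = lambda/4, z = lambda/4
Substituting into constraint: lambda * (3/4) = 9
lambda = 12
x = 3, y = 3, z = 3
Minimum value = 54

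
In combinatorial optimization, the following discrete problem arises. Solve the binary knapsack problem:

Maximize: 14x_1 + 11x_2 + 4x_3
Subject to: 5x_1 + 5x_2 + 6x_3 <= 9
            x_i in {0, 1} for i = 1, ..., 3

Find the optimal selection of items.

Items: item 1 (v=14, w=5), item 2 (v=11, w=5), item 3 (v=4, w=6)
Capacity: 9
Checking all 8 subsets (w = total weight, v = total value):
  {}: w = 0, v = 0
  {1}: w = 5, v = 14
  {2}: w = 5, v = 11
  {3}: w = 6, v = 4
  {1, 2}: w = 10 > 9, infeasible
  {1, 3}: w = 11 > 9, infeasible
  {2, 3}: w = 11 > 9, infeasible
  {1, 2, 3}: w = 16 > 9, infeasible
Best feasible subset: items [1]
Total weight: 5 <= 9, total value: 14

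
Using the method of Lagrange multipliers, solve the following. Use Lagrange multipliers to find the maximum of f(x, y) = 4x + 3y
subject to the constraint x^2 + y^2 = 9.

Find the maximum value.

Set up Lagrange conditions: grad f = lambda * grad g
  4 = 2*lambda*x
  3 = 2*lambda*y
From these: x/y = 4/3, so x = 4t, y = 3t for some t.
Substitute into constraint: (4t)^2 + (3t)^2 = 9
  t^2 * 25 = 9
  t = sqrt(9/25)
Maximum = 4*x + 3*y = (4^2 + 3^2)*t = 25 * sqrt(9/25) = 15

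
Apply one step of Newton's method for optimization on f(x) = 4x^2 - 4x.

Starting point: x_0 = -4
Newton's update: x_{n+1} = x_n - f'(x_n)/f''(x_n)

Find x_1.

f(x) = 4x^2 - 4x
f'(x) = 8x + (-4), f''(x) = 8
Newton step: x_1 = x_0 - f'(x_0)/f''(x_0)
f'(-4) = -36
x_1 = -4 - -36/8 = 1/2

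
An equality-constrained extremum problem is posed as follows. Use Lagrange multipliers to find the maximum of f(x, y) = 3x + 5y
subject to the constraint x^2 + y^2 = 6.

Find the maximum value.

Set up Lagrange conditions: grad f = lambda * grad g
  3 = 2*lambda*x
  5 = 2*lambda*y
From these: x/y = 3/5, so x = 3t, y = 5t for some t.
Substitute into constraint: (3t)^2 + (5t)^2 = 6
  t^2 * 34 = 6
  t = sqrt(6/34)
Maximum = 3*x + 5*y = (3^2 + 5^2)*t = 34 * sqrt(6/34) = sqrt(204)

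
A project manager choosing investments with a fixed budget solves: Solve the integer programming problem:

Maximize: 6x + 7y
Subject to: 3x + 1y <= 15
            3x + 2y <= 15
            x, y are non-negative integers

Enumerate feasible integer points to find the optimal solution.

Constraint 1: 3x + 1y <= 15
Constraint 2: 3x + 2y <= 15
Feasible x range (need y >= 0): 0 <= x <= min(15/3, 15/3) => x in {0, ..., 5}.
Enumerate feasible integer points row by row (the coefficient of y is 7 > 0, so for each x the largest feasible y gives the best value):
  x = 0: y <= min((15 - 3*0)/1, (15 - 3*0)/2) => y in {0, ..., 7}; best 6*0 + 7*7 = 49
  x = 1: y <= min((15 - 3*1)/1, (15 - 3*1)/2) => y in {0, ..., 6}; best 6*1 + 7*6 = 48
  x = 2: y <= min((15 - 3*2)/1, (15 - 3*2)/2) => y in {0, ..., 4}; best 6*2 + 7*4 = 40
  x = 3: y <= min((15 - 3*3)/1, (15 - 3*3)/2) => y in {0, ..., 3}; best 6*3 + 7*3 = 39
  x = 4: y <= min((15 - 3*4)/1, (15 - 3*4)/2) => y in {0, ..., 1}; best 6*4 + 7*1 = 31
  x = 5: y <= min((15 - 3*5)/1, (15 - 3*5)/2) => y in {0}; best 6*5 + 7*0 = 30
The maximum 6x + 7y = 49 is achieved at x = 0, y = 7.
Check: 3*0 + 1*7 = 7 <= 15 and 3*0 + 2*7 = 14 <= 15.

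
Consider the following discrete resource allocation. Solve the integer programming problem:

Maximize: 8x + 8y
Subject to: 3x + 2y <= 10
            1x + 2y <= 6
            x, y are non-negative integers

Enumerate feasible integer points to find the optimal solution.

Constraint 1: 3x + 2y <= 10
Constraint 2: 1x + 2y <= 6
Feasible x range (need y >= 0): 0 <= x <= min(10/3, 6/1) => x in {0, ..., 3}.
Enumerate feasible integer points row by row (the coefficient of y is 8 > 0, so for each x the largest feasible y gives the best value):
  x = 0: y <= min((10 - 3*0)/2, (6 - 1*0)/2) => y in {0, ..., 3}; best 8*0 + 8*3 = 24
  x = 1: y <= min((10 - 3*1)/2, (6 - 1*1)/2) => y in {0, ..., 2}; best 8*1 + 8*2 = 24
  x = 2: y <= min((10 - 3*2)/2, (6 - 1*2)/2) => y in {0, ..., 2}; best 8*2 + 8*2 = 32
  x = 3: y <= min((10 - 3*3)/2, (6 - 1*3)/2) => y in {0}; best 8*3 + 8*0 = 24
The maximum 8x + 8y = 32 is achieved at x = 2, y = 2.
Check: 3*2 + 2*2 = 10 <= 10 and 1*2 + 2*2 = 6 <= 6.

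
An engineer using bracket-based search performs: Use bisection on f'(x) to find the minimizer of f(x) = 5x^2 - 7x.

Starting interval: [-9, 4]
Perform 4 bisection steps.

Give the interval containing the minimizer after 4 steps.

Finding critical point of f(x) = 5x^2 - 7x using bisection on f'(x) = 10x + -7.
f'(x) = 0 when x = 7/10.
Starting interval: [-9, 4]
Step 1: mid = -5/2, f'(mid) = -32, new interval = [-5/2, 4]
Step 2: mid = 3/4, f'(mid) = 1/2, new interval = [-5/2, 3/4]
Step 3: mid = -7/8, f'(mid) = -63/4, new interval = [-7/8, 3/4]
Step 4: mid = -1/16, f'(mid) = -61/8, new interval = [-1/16, 3/4]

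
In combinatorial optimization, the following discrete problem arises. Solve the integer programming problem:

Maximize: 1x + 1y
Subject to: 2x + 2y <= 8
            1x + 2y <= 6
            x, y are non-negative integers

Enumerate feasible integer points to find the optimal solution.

Constraint 1: 2x + 2y <= 8
Constraint 2: 1x + 2y <= 6
Feasible x range (need y >= 0): 0 <= x <= min(8/2, 6/1) => x in {0, ..., 4}.
Enumerate feasible integer points row by row (the coefficient of y is 1 > 0, so for each x the largest feasible y gives the best value):
  x = 0: y <= min((8 - 2*0)/2, (6 - 1*0)/2) => y in {0, ..., 3}; best 1*0 + 1*3 = 3
  x = 1: y <= min((8 - 2*1)/2, (6 - 1*1)/2) => y in {0, ..., 2}; best 1*1 + 1*2 = 3
  x = 2: y <= min((8 - 2*2)/2, (6 - 1*2)/2) => y in {0, ..., 2}; best 1*2 + 1*2 = 4
  x = 3: y <= min((8 - 2*3)/2, (6 - 1*3)/2) => y in {0, ..., 1}; best 1*3 + 1*1 = 4
  x = 4: y <= min((8 - 2*4)/2, (6 - 1*4)/2) => y in {0}; best 1*4 + 1*0 = 4
The maximum 1x + 1y = 4 is achieved at x = 2, y = 2.
(The same value 4 is also attained at (3, 1), (4, 0).)
Check: 2*2 + 2*2 = 8 <= 8 and 1*2 + 2*2 = 6 <= 6.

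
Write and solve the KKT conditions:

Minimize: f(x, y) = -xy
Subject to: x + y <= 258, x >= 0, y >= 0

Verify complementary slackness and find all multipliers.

Problem: min -xy s.t. x + y <= 258 (multiplier lambda), x >= 0 (mu_x), y >= 0 (mu_y)
KKT stationarity: -y + lambda - mu_x = 0, -x + lambda - mu_y = 0, with lambda, mu_x, mu_y >= 0
Complementary slackness: lambda*(x + y - 258) = 0, mu_x*x = 0, mu_y*y = 0
If lambda = 0: y = -mu_x <= 0 and x = -mu_y <= 0 force x = y = 0 with f = 0; but x = y = 129 is feasible with f = -16641 < 0, so this is not the minimum. Hence lambda > 0 and x + y = 258.
Try x > 0, y > 0 (so mu_x = mu_y = 0): y = lambda, x = lambda => x = y = lambda
x + y = 258 => 2*lambda = 258 => lambda = 129
x* = y* = 129 > 0, consistent with mu_x = mu_y = 0.
(Any feasible point with x = 0 or y = 0 has f = 0 > -16641, so the minimum is not on those boundaries.)
min(-xy) = -16641 (i.e. max xy = 16641)
Multipliers: lambda = 129, mu_x = 0, mu_y = 0
Complementary slackness: lambda*(x + y - 258) = 129*(129 + 129 - 258) = 0, mu_x*x = 0*129 = 0, mu_y*y = 0*129 = 0. Satisfied.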